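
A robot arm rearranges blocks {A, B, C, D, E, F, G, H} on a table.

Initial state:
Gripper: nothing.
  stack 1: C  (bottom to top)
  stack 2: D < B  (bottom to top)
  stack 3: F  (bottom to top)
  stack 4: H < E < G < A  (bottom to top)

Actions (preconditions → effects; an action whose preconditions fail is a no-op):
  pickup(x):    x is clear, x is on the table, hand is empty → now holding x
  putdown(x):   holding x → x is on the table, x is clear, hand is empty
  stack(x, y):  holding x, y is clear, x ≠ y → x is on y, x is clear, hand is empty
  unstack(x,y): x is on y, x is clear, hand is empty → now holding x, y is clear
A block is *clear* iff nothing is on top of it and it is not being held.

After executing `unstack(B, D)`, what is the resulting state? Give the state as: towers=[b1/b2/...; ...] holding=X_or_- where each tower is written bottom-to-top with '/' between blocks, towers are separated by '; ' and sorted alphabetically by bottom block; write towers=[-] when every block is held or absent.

before: towers=[C; D/B; F; H/E/G/A] holding=-
pre[unstack(B, D)]: on(B,D) ✓, clear(B) ✓, handempty ✓
all met → apply unstack(B, D)
after:  towers=[C; D; F; H/E/G/A] holding=B

towers=[C; D; F; H/E/G/A] holding=B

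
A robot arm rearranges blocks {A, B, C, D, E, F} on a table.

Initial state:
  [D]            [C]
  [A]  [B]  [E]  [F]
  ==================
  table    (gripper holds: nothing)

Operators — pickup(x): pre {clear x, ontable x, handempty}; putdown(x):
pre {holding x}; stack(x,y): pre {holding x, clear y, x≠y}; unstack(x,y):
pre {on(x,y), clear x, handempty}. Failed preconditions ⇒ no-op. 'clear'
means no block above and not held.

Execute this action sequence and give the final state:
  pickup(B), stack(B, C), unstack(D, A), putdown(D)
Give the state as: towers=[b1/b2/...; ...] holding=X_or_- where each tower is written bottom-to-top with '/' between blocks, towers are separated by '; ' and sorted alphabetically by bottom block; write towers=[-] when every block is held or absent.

step 1 (pickup(B)): towers=[A/D; E; F/C] holding=B
step 2 (stack(B, C)): towers=[A/D; E; F/C/B] holding=-
step 3 (unstack(D, A)): towers=[A; E; F/C/B] holding=D
step 4 (putdown(D)): towers=[A; D; E; F/C/B] holding=-

towers=[A; D; E; F/C/B] holding=-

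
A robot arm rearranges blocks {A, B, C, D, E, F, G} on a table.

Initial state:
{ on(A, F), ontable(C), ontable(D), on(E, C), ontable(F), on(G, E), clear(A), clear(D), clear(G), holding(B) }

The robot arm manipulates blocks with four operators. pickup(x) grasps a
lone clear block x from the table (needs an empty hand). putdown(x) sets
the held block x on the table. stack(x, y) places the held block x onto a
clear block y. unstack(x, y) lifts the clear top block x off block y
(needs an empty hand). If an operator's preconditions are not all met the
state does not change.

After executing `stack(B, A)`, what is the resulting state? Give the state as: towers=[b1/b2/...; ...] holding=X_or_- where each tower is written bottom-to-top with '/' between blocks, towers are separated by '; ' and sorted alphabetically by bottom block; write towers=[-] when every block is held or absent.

towers=[C/E/G; D; F/A/B] holding=-

before: towers=[C/E/G; D; F/A] holding=B
pre[stack(B, A)]: holding(B) yes, clear(A) yes, B≠A yes
all met → apply stack(B, A)
after:  towers=[C/E/G; D; F/A/B] holding=-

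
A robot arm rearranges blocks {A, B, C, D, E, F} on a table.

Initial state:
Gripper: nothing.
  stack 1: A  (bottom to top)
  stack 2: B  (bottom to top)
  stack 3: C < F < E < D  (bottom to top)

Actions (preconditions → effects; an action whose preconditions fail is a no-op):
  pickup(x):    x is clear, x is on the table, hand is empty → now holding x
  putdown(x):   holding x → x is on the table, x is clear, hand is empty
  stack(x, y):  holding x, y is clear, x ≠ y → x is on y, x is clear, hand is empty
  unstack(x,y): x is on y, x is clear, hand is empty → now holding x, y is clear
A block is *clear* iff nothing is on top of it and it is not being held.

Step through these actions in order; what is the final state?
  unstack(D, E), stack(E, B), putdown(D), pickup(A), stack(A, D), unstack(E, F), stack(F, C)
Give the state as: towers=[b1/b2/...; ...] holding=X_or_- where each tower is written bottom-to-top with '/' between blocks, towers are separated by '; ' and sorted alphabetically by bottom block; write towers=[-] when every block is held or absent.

step 1 (unstack(D, E)): towers=[A; B; C/F/E] holding=D
step 2 (stack(E, B)) [no-op]: towers=[A; B; C/F/E] holding=D
step 3 (putdown(D)): towers=[A; B; C/F/E; D] holding=-
step 4 (pickup(A)): towers=[B; C/F/E; D] holding=A
step 5 (stack(A, D)): towers=[B; C/F/E; D/A] holding=-
step 6 (unstack(E, F)): towers=[B; C/F; D/A] holding=E
step 7 (stack(F, C)) [no-op]: towers=[B; C/F; D/A] holding=E

towers=[B; C/F; D/A] holding=E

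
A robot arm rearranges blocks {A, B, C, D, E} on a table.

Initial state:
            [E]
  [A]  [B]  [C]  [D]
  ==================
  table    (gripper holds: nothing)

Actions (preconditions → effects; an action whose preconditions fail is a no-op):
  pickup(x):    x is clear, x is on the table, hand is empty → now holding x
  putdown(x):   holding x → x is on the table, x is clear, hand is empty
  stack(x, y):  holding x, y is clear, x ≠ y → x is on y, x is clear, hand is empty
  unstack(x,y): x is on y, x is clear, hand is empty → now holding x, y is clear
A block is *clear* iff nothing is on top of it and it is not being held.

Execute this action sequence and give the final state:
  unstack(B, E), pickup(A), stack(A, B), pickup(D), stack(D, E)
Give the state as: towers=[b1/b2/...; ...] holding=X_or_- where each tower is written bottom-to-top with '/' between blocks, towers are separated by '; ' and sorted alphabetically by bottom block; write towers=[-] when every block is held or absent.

step 1 (unstack(B, E)) [no-op]: towers=[A; B; C/E; D] holding=-
step 2 (pickup(A)): towers=[B; C/E; D] holding=A
step 3 (stack(A, B)): towers=[B/A; C/E; D] holding=-
step 4 (pickup(D)): towers=[B/A; C/E] holding=D
step 5 (stack(D, E)): towers=[B/A; C/E/D] holding=-

towers=[B/A; C/E/D] holding=-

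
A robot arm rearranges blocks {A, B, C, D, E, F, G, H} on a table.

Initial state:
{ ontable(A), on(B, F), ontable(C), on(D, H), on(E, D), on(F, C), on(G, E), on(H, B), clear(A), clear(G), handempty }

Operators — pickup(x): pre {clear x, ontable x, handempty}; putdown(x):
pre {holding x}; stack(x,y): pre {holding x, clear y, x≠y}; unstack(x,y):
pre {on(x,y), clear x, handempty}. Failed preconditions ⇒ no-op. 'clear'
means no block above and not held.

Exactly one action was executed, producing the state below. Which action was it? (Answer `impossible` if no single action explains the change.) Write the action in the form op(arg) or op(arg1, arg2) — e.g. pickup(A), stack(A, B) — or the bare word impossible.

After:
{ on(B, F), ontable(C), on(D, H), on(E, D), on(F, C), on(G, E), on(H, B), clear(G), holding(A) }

target: towers=[C/F/B/H/D/E/G] holding=A
     unstack(G, E) → towers=[A; C/F/B/H/D/E] holding=G
         pickup(A) → towers=[C/F/B/H/D/E/G] holding=A  ← match

pickup(A)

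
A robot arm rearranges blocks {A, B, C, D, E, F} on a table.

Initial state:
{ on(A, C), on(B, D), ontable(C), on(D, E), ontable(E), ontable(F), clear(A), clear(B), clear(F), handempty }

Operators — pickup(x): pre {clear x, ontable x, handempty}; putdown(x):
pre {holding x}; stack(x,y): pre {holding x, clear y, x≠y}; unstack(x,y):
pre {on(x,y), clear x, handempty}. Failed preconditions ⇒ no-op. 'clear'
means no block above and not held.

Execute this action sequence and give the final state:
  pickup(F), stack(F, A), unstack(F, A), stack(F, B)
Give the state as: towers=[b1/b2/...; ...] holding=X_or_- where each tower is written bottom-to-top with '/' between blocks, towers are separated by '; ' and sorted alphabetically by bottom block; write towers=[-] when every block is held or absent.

step 1 (pickup(F)): towers=[C/A; E/D/B] holding=F
step 2 (stack(F, A)): towers=[C/A/F; E/D/B] holding=-
step 3 (unstack(F, A)): towers=[C/A; E/D/B] holding=F
step 4 (stack(F, B)): towers=[C/A; E/D/B/F] holding=-

towers=[C/A; E/D/B/F] holding=-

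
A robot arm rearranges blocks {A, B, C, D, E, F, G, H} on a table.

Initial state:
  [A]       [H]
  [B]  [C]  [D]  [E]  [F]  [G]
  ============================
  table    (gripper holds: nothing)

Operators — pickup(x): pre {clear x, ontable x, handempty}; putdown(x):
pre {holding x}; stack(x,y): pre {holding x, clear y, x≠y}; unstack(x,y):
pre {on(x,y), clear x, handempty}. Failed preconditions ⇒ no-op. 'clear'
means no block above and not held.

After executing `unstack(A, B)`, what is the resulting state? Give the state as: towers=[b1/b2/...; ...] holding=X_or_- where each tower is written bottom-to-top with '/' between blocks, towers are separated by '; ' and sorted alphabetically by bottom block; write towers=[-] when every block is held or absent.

towers=[B; C; D/H; E; F; G] holding=A

before: towers=[B/A; C; D/H; E; F; G] holding=-
pre[unstack(A, B)]: on(A,B) ok, clear(A) ok, handempty ok
all met → apply unstack(A, B)
after:  towers=[B; C; D/H; E; F; G] holding=A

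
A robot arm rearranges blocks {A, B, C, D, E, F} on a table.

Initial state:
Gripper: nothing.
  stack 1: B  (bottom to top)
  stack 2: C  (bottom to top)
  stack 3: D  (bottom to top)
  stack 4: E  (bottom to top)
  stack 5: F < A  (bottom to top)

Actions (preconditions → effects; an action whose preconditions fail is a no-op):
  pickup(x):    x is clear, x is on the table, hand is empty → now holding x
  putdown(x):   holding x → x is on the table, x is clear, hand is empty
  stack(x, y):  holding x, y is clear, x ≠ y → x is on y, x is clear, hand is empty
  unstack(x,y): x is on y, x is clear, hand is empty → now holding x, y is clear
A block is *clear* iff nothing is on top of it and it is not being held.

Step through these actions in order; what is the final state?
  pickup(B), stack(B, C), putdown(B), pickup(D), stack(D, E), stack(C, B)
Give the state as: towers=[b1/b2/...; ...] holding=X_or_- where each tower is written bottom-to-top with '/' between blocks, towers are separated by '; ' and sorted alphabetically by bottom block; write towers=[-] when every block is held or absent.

step 1 (pickup(B)): towers=[C; D; E; F/A] holding=B
step 2 (stack(B, C)): towers=[C/B; D; E; F/A] holding=-
step 3 (putdown(B)) [no-op]: towers=[C/B; D; E; F/A] holding=-
step 4 (pickup(D)): towers=[C/B; E; F/A] holding=D
step 5 (stack(D, E)): towers=[C/B; E/D; F/A] holding=-
step 6 (stack(C, B)) [no-op]: towers=[C/B; E/D; F/A] holding=-

towers=[C/B; E/D; F/A] holding=-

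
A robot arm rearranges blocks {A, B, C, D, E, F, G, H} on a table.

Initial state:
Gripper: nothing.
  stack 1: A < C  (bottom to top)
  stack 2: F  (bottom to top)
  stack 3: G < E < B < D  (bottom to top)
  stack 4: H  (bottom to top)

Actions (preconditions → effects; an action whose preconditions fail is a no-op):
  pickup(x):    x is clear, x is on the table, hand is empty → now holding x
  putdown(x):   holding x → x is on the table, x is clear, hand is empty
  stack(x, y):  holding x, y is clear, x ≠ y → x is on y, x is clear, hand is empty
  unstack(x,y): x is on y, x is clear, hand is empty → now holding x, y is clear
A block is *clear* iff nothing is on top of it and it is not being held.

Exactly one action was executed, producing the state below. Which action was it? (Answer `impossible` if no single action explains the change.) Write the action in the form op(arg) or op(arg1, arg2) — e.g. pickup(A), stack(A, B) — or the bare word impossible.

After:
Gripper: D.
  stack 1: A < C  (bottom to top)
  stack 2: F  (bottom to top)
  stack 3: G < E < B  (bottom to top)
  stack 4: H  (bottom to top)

unstack(D, B)

target: towers=[A/C; F; G/E/B; H] holding=D
         pickup(H) → towers=[A/C; F; G/E/B/D] holding=H
         pickup(F) → towers=[A/C; G/E/B/D; H] holding=F
     unstack(D, B) → towers=[A/C; F; G/E/B; H] holding=D  ← match
     unstack(C, A) → towers=[A; F; G/E/B/D; H] holding=C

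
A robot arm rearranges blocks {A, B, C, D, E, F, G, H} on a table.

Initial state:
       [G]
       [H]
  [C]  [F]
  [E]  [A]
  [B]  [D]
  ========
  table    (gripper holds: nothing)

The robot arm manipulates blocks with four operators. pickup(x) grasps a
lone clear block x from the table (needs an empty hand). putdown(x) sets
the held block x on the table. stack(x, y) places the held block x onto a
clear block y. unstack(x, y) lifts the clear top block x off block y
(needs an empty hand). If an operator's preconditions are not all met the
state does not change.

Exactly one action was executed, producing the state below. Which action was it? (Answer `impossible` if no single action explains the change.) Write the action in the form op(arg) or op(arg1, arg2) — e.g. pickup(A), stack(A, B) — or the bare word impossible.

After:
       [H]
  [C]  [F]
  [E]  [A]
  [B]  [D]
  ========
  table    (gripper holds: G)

unstack(G, H)

target: towers=[B/E/C; D/A/F/H] holding=G
     unstack(G, H) → towers=[B/E/C; D/A/F/H] holding=G  ← match
     unstack(C, E) → towers=[B/E; D/A/F/H/G] holding=C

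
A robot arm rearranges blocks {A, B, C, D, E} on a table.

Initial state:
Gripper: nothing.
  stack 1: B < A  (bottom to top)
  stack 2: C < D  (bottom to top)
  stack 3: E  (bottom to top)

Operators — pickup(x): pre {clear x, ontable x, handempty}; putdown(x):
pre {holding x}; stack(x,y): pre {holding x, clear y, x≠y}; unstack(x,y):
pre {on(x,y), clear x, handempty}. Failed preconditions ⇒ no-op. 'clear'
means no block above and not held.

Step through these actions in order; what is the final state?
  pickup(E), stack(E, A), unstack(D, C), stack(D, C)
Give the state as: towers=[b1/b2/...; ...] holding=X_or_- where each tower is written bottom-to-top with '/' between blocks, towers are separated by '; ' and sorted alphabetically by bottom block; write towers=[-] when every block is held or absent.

step 1 (pickup(E)): towers=[B/A; C/D] holding=E
step 2 (stack(E, A)): towers=[B/A/E; C/D] holding=-
step 3 (unstack(D, C)): towers=[B/A/E; C] holding=D
step 4 (stack(D, C)): towers=[B/A/E; C/D] holding=-

towers=[B/A/E; C/D] holding=-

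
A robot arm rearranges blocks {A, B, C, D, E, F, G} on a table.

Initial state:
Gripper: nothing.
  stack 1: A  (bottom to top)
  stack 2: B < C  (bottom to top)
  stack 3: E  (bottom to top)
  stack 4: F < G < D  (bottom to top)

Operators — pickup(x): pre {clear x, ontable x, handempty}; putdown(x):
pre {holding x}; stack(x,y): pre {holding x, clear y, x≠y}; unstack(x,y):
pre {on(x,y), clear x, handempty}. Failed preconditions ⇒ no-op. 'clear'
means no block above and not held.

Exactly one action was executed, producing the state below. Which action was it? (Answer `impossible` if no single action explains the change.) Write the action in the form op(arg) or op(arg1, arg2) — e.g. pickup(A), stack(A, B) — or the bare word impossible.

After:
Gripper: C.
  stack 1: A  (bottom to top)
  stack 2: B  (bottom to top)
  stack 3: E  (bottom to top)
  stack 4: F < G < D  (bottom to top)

target: towers=[A; B; E; F/G/D] holding=C
     unstack(D, G) → towers=[A; B/C; E; F/G] holding=D
         pickup(A) → towers=[B/C; E; F/G/D] holding=A
         pickup(E) → towers=[A; B/C; F/G/D] holding=E
     unstack(C, B) → towers=[A; B; E; F/G/D] holding=C  ← match

unstack(C, B)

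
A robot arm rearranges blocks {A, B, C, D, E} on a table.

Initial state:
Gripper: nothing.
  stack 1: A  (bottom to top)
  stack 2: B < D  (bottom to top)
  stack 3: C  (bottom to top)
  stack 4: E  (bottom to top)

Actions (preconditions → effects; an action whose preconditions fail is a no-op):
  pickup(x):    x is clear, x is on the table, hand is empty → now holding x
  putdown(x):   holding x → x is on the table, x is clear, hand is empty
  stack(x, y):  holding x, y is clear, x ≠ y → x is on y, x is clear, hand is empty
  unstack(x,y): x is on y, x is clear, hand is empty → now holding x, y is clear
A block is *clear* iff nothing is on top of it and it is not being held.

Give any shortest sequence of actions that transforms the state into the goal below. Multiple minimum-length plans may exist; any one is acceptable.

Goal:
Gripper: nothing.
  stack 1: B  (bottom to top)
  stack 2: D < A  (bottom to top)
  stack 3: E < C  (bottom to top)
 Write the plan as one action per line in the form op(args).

step 1 (unstack(D, B)): towers=[A; B; C; E] holding=D
step 2 (putdown(D)): towers=[A; B; C; D; E] holding=-
step 3 (pickup(A)): towers=[B; C; D; E] holding=A
step 4 (stack(A, D)): towers=[B; C; D/A; E] holding=-
step 5 (pickup(C)): towers=[B; D/A; E] holding=C
step 6 (stack(C, E)): towers=[B; D/A; E/C] holding=-
goal check: towers=[B; D/A; E/C] holding=- — reached (length 6, optimal by BFS)

unstack(D, B)
putdown(D)
pickup(A)
stack(A, D)
pickup(C)
stack(C, E)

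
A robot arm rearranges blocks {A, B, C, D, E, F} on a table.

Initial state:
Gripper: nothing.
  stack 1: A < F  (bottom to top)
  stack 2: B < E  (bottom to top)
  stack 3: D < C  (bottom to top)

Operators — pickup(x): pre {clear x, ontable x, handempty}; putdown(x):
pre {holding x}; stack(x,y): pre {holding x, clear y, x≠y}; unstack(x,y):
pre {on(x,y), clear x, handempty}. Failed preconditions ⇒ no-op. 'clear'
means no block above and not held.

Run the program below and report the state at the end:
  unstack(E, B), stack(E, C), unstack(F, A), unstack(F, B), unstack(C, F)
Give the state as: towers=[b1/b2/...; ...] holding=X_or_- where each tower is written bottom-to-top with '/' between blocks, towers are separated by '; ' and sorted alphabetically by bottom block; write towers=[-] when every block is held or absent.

step 1 (unstack(E, B)): towers=[A/F; B; D/C] holding=E
step 2 (stack(E, C)): towers=[A/F; B; D/C/E] holding=-
step 3 (unstack(F, A)): towers=[A; B; D/C/E] holding=F
step 4 (unstack(F, B)) [no-op]: towers=[A; B; D/C/E] holding=F
step 5 (unstack(C, F)) [no-op]: towers=[A; B; D/C/E] holding=F

towers=[A; B; D/C/E] holding=F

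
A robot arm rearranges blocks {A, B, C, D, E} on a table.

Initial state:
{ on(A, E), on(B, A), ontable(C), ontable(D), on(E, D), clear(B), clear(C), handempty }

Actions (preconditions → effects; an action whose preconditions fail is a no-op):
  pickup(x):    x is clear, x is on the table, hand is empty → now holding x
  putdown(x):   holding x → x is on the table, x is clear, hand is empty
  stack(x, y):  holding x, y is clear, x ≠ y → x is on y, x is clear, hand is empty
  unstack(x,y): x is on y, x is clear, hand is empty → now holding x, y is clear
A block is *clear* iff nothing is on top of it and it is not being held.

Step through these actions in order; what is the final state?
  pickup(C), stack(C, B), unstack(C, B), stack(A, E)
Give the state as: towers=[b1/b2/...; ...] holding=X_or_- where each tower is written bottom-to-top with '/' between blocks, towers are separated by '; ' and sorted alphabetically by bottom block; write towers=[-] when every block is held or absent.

towers=[D/E/A/B] holding=C

step 1 (pickup(C)): towers=[D/E/A/B] holding=C
step 2 (stack(C, B)): towers=[D/E/A/B/C] holding=-
step 3 (unstack(C, B)): towers=[D/E/A/B] holding=C
step 4 (stack(A, E)) [no-op]: towers=[D/E/A/B] holding=C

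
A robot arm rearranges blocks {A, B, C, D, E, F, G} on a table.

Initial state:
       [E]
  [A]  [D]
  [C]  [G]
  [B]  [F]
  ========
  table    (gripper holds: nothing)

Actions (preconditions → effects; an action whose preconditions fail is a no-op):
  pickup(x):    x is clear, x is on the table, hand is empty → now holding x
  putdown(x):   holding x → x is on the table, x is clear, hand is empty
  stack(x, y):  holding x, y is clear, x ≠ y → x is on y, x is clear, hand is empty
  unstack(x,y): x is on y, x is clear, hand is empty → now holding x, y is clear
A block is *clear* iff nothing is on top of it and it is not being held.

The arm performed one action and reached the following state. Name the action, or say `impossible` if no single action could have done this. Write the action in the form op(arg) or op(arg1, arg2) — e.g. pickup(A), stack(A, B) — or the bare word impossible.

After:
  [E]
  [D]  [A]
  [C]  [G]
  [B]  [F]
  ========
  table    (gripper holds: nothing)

impossible

target: towers=[B/C/D/E; F/G/A] holding=-
     unstack(A, C) → towers=[B/C; F/G/D/E] holding=A
     unstack(E, D) → towers=[B/C/A; F/G/D] holding=E
none of the 2 applicable actions match → impossible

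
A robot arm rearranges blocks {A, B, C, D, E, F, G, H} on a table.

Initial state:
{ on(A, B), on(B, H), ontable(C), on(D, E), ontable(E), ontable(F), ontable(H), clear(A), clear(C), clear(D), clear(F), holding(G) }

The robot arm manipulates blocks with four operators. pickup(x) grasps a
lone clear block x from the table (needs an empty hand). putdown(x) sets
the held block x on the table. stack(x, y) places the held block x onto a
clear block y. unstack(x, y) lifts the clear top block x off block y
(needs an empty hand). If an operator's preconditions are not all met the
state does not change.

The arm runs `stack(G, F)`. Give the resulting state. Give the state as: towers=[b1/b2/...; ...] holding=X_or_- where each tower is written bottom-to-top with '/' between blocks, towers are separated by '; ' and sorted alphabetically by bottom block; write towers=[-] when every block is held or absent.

towers=[C; E/D; F/G; H/B/A] holding=-

before: towers=[C; E/D; F; H/B/A] holding=G
pre[stack(G, F)]: holding(G) ✓, clear(F) ✓, G≠F ✓
all met → apply stack(G, F)
after:  towers=[C; E/D; F/G; H/B/A] holding=-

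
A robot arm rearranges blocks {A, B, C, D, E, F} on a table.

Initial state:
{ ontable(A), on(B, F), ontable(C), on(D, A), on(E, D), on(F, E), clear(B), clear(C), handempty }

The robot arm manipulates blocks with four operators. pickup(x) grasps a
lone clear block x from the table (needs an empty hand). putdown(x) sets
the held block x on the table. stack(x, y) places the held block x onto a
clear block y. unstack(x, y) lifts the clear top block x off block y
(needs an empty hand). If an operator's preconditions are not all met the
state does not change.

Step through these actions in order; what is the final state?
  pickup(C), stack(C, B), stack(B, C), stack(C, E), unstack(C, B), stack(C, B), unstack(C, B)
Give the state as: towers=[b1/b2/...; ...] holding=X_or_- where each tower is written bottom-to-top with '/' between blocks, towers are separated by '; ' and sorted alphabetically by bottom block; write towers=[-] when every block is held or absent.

towers=[A/D/E/F/B] holding=C

step 1 (pickup(C)): towers=[A/D/E/F/B] holding=C
step 2 (stack(C, B)): towers=[A/D/E/F/B/C] holding=-
step 3 (stack(B, C)) [no-op]: towers=[A/D/E/F/B/C] holding=-
step 4 (stack(C, E)) [no-op]: towers=[A/D/E/F/B/C] holding=-
step 5 (unstack(C, B)): towers=[A/D/E/F/B] holding=C
step 6 (stack(C, B)): towers=[A/D/E/F/B/C] holding=-
step 7 (unstack(C, B)): towers=[A/D/E/F/B] holding=C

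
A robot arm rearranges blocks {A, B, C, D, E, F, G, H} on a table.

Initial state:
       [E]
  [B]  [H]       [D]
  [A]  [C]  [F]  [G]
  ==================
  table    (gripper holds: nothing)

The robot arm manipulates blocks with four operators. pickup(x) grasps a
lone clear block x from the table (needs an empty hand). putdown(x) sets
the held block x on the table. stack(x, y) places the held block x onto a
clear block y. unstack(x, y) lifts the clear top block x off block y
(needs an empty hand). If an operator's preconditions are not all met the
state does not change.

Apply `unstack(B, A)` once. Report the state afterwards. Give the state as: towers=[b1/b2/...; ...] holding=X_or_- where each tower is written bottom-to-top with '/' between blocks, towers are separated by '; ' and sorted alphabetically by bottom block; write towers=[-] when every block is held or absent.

towers=[A; C/H/E; F; G/D] holding=B

before: towers=[A/B; C/H/E; F; G/D] holding=-
pre[unstack(B, A)]: on(B,A) ok, clear(B) ok, handempty ok
all met → apply unstack(B, A)
after:  towers=[A; C/H/E; F; G/D] holding=B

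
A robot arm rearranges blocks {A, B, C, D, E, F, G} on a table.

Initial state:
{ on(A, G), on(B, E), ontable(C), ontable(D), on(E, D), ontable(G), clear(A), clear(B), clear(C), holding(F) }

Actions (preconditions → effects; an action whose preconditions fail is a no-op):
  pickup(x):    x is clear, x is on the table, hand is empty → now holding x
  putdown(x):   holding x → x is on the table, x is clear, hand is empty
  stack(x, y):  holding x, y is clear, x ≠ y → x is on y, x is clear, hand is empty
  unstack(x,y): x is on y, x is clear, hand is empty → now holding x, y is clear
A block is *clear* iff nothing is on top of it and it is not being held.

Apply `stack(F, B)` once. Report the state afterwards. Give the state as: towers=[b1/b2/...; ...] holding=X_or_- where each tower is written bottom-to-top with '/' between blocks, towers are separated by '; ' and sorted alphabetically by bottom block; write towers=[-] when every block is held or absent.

towers=[C; D/E/B/F; G/A] holding=-

before: towers=[C; D/E/B; G/A] holding=F
pre[stack(F, B)]: holding(F) ✓, clear(B) ✓, F≠B ✓
all met → apply stack(F, B)
after:  towers=[C; D/E/B/F; G/A] holding=-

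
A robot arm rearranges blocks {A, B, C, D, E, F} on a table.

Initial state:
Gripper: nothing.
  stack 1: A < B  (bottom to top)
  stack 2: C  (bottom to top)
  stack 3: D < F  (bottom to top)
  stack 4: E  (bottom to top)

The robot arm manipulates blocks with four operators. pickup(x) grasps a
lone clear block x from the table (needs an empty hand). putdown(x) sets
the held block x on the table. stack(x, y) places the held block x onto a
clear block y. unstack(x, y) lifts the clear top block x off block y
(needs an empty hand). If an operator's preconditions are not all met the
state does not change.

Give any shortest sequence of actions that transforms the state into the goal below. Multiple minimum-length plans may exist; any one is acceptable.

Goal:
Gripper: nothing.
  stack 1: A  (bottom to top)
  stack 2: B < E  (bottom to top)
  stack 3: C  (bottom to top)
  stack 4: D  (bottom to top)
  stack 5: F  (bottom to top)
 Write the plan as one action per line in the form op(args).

step 1 (unstack(B, A)): towers=[A; C; D/F; E] holding=B
step 2 (putdown(B)): towers=[A; B; C; D/F; E] holding=-
step 3 (unstack(F, D)): towers=[A; B; C; D; E] holding=F
step 4 (putdown(F)): towers=[A; B; C; D; E; F] holding=-
step 5 (pickup(E)): towers=[A; B; C; D; F] holding=E
step 6 (stack(E, B)): towers=[A; B/E; C; D; F] holding=-
goal check: towers=[A; B/E; C; D; F] holding=- — reached (length 6, optimal by BFS)

unstack(B, A)
putdown(B)
unstack(F, D)
putdown(F)
pickup(E)
stack(E, B)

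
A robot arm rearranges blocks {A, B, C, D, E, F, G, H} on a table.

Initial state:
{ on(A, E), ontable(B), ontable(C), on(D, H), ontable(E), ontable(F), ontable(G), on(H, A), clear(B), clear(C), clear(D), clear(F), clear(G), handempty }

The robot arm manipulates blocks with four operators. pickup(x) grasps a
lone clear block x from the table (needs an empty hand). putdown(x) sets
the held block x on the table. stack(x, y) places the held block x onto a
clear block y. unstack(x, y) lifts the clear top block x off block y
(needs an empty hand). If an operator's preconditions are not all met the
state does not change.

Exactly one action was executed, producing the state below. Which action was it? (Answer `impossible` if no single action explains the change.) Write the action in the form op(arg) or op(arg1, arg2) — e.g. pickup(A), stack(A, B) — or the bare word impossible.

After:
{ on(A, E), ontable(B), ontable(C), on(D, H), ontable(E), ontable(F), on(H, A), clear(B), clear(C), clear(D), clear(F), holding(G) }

target: towers=[B; C; E/A/H/D; F] holding=G
         pickup(G) → towers=[B; C; E/A/H/D; F] holding=G  ← match
         pickup(B) → towers=[C; E/A/H/D; F; G] holding=B
         pickup(F) → towers=[B; C; E/A/H/D; G] holding=F
     unstack(D, H) → towers=[B; C; E/A/H; F; G] holding=D
         pickup(C) → towers=[B; E/A/H/D; F; G] holding=C

pickup(G)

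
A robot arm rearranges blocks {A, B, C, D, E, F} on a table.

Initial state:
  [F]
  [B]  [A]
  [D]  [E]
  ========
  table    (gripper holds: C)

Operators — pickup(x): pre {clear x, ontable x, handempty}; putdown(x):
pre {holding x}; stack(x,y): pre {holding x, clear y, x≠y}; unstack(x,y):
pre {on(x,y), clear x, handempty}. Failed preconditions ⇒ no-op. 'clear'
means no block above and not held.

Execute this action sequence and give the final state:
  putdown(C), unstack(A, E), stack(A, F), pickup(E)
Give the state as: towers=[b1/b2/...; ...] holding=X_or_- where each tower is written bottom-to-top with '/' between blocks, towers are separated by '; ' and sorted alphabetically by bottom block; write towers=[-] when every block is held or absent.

step 1 (putdown(C)): towers=[C; D/B/F; E/A] holding=-
step 2 (unstack(A, E)): towers=[C; D/B/F; E] holding=A
step 3 (stack(A, F)): towers=[C; D/B/F/A; E] holding=-
step 4 (pickup(E)): towers=[C; D/B/F/A] holding=E

towers=[C; D/B/F/A] holding=E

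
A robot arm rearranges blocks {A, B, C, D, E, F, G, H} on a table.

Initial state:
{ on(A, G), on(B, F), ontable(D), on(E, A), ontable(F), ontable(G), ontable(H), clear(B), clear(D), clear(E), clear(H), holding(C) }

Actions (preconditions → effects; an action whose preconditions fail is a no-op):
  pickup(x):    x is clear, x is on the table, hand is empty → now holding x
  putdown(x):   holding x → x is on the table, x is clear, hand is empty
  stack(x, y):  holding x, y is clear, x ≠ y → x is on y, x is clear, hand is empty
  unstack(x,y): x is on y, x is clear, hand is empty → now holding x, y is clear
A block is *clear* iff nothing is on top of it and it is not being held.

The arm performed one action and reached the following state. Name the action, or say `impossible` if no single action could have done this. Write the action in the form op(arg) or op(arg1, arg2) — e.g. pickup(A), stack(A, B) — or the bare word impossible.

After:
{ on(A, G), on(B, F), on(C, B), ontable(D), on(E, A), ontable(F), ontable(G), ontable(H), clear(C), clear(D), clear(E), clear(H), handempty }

stack(C, B)

target: towers=[D; F/B/C; G/A/E; H] holding=-
        putdown(C) → towers=[C; D; F/B; G/A/E; H] holding=-
       stack(C, E) → towers=[D; F/B; G/A/E/C; H] holding=-
       stack(C, H) → towers=[D; F/B; G/A/E; H/C] holding=-
       stack(C, B) → towers=[D; F/B/C; G/A/E; H] holding=-  ← match
       stack(C, D) → towers=[D/C; F/B; G/A/E; H] holding=-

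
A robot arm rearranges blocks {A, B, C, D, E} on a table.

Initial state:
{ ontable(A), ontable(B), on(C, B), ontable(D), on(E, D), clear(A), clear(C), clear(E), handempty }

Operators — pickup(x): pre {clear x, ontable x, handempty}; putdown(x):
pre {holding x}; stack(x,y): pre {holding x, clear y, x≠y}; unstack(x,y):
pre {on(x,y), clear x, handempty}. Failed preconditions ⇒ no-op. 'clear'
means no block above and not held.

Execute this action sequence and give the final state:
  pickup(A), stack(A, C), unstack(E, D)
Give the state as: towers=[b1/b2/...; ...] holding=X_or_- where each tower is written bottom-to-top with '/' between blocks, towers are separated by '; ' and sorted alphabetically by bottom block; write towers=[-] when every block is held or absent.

towers=[B/C/A; D] holding=E

step 1 (pickup(A)): towers=[B/C; D/E] holding=A
step 2 (stack(A, C)): towers=[B/C/A; D/E] holding=-
step 3 (unstack(E, D)): towers=[B/C/A; D] holding=E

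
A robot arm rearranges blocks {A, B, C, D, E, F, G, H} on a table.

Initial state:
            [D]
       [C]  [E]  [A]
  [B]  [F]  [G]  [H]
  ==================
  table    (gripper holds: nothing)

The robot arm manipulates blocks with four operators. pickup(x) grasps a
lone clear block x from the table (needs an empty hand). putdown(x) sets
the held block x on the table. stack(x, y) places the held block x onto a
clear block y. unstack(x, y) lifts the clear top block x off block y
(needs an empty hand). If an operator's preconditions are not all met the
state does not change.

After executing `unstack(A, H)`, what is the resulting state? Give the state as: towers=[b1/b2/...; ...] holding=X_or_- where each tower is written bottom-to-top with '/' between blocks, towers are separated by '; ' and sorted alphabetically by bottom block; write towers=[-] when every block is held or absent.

before: towers=[B; F/C; G/E/D; H/A] holding=-
pre[unstack(A, H)]: on(A,H) ok, clear(A) ok, handempty ok
all met → apply unstack(A, H)
after:  towers=[B; F/C; G/E/D; H] holding=A

towers=[B; F/C; G/E/D; H] holding=A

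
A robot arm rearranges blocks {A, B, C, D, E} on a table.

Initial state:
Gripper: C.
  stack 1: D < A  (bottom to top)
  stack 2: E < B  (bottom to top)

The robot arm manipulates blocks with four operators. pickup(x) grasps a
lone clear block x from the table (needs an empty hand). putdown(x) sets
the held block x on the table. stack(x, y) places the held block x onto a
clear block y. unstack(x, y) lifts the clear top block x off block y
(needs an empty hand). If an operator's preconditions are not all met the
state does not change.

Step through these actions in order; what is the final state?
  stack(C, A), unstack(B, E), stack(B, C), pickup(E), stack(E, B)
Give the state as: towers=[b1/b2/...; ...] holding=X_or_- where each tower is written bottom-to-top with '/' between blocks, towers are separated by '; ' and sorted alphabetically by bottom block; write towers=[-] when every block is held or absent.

step 1 (stack(C, A)): towers=[D/A/C; E/B] holding=-
step 2 (unstack(B, E)): towers=[D/A/C; E] holding=B
step 3 (stack(B, C)): towers=[D/A/C/B; E] holding=-
step 4 (pickup(E)): towers=[D/A/C/B] holding=E
step 5 (stack(E, B)): towers=[D/A/C/B/E] holding=-

towers=[D/A/C/B/E] holding=-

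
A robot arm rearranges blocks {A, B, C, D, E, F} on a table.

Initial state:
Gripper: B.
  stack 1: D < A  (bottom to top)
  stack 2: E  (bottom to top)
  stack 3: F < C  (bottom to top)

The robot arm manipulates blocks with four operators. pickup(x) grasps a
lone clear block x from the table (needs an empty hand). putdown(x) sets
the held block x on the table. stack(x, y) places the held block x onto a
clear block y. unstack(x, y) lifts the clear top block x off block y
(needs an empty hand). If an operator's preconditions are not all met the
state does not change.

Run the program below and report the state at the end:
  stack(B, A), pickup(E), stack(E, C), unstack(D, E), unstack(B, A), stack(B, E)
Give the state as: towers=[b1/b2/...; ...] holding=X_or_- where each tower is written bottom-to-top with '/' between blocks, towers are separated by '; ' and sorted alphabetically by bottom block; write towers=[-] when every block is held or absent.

towers=[D/A; F/C/E/B] holding=-

step 1 (stack(B, A)): towers=[D/A/B; E; F/C] holding=-
step 2 (pickup(E)): towers=[D/A/B; F/C] holding=E
step 3 (stack(E, C)): towers=[D/A/B; F/C/E] holding=-
step 4 (unstack(D, E)) [no-op]: towers=[D/A/B; F/C/E] holding=-
step 5 (unstack(B, A)): towers=[D/A; F/C/E] holding=B
step 6 (stack(B, E)): towers=[D/A; F/C/E/B] holding=-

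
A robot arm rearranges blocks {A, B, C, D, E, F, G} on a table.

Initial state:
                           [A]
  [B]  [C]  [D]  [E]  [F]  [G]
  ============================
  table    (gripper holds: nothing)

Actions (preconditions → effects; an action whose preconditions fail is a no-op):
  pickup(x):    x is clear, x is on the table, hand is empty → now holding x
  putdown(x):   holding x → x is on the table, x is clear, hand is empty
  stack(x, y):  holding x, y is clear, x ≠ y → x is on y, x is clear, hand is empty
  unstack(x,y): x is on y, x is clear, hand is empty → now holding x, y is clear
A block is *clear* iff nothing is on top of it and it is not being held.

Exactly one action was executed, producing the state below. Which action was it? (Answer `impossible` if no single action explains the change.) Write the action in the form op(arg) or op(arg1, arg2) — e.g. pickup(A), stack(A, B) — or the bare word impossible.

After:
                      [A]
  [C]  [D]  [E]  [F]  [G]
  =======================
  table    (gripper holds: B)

pickup(B)

target: towers=[C; D; E; F; G/A] holding=B
         pickup(B) → towers=[C; D; E; F; G/A] holding=B  ← match
         pickup(F) → towers=[B; C; D; E; G/A] holding=F
         pickup(D) → towers=[B; C; E; F; G/A] holding=D
     unstack(A, G) → towers=[B; C; D; E; F; G] holding=A
         pickup(E) → towers=[B; C; D; F; G/A] holding=E
         pickup(C) → towers=[B; D; E; F; G/A] holding=C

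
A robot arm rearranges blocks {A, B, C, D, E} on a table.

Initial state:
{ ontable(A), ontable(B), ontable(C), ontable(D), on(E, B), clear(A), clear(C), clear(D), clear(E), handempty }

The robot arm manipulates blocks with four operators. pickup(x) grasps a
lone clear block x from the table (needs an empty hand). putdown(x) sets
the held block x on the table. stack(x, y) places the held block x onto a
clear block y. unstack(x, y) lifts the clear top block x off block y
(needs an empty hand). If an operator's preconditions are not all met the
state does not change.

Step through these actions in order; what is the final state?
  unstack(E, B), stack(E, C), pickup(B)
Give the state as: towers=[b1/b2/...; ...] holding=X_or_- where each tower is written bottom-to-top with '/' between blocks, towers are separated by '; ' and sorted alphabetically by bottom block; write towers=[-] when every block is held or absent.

towers=[A; C/E; D] holding=B

step 1 (unstack(E, B)): towers=[A; B; C; D] holding=E
step 2 (stack(E, C)): towers=[A; B; C/E; D] holding=-
step 3 (pickup(B)): towers=[A; C/E; D] holding=B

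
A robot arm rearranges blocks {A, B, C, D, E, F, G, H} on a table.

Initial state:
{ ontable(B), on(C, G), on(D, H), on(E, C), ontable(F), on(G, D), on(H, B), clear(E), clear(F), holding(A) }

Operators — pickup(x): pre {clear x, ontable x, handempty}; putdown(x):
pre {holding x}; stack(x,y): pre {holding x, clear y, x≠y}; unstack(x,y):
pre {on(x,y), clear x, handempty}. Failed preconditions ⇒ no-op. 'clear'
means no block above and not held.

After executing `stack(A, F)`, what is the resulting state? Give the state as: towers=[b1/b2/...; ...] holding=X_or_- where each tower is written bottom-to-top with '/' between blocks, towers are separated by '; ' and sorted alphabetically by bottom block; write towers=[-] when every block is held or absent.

before: towers=[B/H/D/G/C/E; F] holding=A
pre[stack(A, F)]: holding(A) ok, clear(F) ok, A≠F ok
all met → apply stack(A, F)
after:  towers=[B/H/D/G/C/E; F/A] holding=-

towers=[B/H/D/G/C/E; F/A] holding=-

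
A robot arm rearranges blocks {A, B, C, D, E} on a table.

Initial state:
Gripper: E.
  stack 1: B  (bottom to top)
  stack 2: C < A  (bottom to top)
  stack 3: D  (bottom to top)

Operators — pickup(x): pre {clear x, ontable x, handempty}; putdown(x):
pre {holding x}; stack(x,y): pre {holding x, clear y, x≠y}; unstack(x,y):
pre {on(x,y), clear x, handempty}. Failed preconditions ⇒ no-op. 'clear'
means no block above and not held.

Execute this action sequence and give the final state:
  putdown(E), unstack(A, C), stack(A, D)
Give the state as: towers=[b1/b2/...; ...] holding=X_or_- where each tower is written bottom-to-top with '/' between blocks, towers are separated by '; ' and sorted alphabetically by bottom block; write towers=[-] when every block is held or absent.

towers=[B; C; D/A; E] holding=-

step 1 (putdown(E)): towers=[B; C/A; D; E] holding=-
step 2 (unstack(A, C)): towers=[B; C; D; E] holding=A
step 3 (stack(A, D)): towers=[B; C; D/A; E] holding=-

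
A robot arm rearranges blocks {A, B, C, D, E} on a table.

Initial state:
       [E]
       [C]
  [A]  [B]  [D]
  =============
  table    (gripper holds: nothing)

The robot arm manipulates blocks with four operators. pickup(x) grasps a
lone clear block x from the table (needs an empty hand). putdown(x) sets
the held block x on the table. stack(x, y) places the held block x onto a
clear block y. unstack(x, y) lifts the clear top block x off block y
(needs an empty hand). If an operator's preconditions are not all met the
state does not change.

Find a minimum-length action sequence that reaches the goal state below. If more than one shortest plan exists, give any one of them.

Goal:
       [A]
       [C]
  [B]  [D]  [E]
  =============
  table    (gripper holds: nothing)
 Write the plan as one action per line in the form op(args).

unstack(E, C)
putdown(E)
unstack(C, B)
stack(C, D)
pickup(A)
stack(A, C)

step 1 (unstack(E, C)): towers=[A; B/C; D] holding=E
step 2 (putdown(E)): towers=[A; B/C; D; E] holding=-
step 3 (unstack(C, B)): towers=[A; B; D; E] holding=C
step 4 (stack(C, D)): towers=[A; B; D/C; E] holding=-
step 5 (pickup(A)): towers=[B; D/C; E] holding=A
step 6 (stack(A, C)): towers=[B; D/C/A; E] holding=-
goal check: towers=[B; D/C/A; E] holding=- — reached (length 6, optimal by BFS)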